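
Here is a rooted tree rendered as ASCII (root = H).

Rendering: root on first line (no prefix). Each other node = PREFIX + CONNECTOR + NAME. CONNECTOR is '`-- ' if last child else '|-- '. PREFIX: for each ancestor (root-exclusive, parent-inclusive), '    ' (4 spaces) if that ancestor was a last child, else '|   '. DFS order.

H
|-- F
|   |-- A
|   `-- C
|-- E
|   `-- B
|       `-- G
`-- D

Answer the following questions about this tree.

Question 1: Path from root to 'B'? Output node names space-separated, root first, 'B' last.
Walk down from root: H -> E -> B

Answer: H E B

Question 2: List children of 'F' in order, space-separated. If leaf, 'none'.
Node F's children (from adjacency): A, C

Answer: A C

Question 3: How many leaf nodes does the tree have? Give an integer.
Leaves (nodes with no children): A, C, D, G

Answer: 4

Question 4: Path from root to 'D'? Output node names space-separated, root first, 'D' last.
Walk down from root: H -> D

Answer: H D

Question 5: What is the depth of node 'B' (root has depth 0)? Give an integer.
Path from root to B: H -> E -> B
Depth = number of edges = 2

Answer: 2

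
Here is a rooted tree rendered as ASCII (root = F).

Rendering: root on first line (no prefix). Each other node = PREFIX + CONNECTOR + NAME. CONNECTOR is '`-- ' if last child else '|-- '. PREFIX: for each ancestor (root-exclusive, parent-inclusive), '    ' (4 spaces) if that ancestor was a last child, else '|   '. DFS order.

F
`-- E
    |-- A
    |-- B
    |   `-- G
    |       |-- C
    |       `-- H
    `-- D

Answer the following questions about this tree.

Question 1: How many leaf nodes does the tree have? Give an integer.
Leaves (nodes with no children): A, C, D, H

Answer: 4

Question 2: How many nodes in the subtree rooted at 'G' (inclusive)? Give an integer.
Subtree rooted at G contains: C, G, H
Count = 3

Answer: 3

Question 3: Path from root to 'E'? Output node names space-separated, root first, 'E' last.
Walk down from root: F -> E

Answer: F E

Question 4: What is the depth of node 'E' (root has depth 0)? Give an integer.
Path from root to E: F -> E
Depth = number of edges = 1

Answer: 1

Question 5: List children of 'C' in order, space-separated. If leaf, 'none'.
Node C's children (from adjacency): (leaf)

Answer: none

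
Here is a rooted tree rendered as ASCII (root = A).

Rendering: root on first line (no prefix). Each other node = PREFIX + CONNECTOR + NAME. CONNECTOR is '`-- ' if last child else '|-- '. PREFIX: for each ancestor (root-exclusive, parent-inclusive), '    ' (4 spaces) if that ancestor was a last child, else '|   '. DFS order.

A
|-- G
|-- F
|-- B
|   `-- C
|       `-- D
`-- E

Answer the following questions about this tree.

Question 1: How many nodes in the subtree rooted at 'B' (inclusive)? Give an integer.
Answer: 3

Derivation:
Subtree rooted at B contains: B, C, D
Count = 3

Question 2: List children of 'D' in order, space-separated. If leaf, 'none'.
Answer: none

Derivation:
Node D's children (from adjacency): (leaf)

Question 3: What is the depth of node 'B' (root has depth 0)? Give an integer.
Answer: 1

Derivation:
Path from root to B: A -> B
Depth = number of edges = 1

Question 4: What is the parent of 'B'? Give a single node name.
Answer: A

Derivation:
Scan adjacency: B appears as child of A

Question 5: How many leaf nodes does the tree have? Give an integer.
Leaves (nodes with no children): D, E, F, G

Answer: 4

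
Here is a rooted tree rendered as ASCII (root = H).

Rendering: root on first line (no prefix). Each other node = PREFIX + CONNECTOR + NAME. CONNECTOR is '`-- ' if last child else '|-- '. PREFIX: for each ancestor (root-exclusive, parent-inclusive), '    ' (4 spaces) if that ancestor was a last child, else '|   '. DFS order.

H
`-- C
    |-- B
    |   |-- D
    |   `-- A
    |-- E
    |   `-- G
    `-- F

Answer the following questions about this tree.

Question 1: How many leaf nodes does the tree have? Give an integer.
Answer: 4

Derivation:
Leaves (nodes with no children): A, D, F, G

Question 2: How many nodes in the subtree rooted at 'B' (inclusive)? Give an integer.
Answer: 3

Derivation:
Subtree rooted at B contains: A, B, D
Count = 3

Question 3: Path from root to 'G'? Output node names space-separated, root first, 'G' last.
Walk down from root: H -> C -> E -> G

Answer: H C E G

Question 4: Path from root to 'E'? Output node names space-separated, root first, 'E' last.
Walk down from root: H -> C -> E

Answer: H C E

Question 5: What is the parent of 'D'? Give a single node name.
Scan adjacency: D appears as child of B

Answer: B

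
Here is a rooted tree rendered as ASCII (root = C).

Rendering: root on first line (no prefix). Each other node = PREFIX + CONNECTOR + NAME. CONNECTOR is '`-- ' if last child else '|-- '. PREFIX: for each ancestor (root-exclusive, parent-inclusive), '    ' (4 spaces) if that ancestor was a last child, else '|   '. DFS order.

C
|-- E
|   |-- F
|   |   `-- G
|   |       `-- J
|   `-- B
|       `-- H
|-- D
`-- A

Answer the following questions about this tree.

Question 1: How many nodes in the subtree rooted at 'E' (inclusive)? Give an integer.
Answer: 6

Derivation:
Subtree rooted at E contains: B, E, F, G, H, J
Count = 6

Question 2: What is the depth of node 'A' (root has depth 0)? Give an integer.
Path from root to A: C -> A
Depth = number of edges = 1

Answer: 1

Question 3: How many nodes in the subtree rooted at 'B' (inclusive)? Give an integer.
Answer: 2

Derivation:
Subtree rooted at B contains: B, H
Count = 2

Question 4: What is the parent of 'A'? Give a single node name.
Scan adjacency: A appears as child of C

Answer: C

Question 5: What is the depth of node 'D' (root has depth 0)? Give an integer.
Answer: 1

Derivation:
Path from root to D: C -> D
Depth = number of edges = 1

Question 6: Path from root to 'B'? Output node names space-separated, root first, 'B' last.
Walk down from root: C -> E -> B

Answer: C E B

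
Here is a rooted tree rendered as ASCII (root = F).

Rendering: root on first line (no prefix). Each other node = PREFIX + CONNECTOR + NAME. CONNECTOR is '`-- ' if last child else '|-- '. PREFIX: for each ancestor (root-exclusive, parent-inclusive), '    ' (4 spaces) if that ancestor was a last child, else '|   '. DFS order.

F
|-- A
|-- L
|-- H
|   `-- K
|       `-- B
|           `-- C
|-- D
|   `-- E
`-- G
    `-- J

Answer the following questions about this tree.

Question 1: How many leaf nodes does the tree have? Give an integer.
Answer: 5

Derivation:
Leaves (nodes with no children): A, C, E, J, L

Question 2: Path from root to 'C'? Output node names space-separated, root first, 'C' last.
Walk down from root: F -> H -> K -> B -> C

Answer: F H K B C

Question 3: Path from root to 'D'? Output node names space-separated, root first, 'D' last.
Walk down from root: F -> D

Answer: F D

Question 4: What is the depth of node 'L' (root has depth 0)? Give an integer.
Path from root to L: F -> L
Depth = number of edges = 1

Answer: 1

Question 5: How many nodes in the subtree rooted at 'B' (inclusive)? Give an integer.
Subtree rooted at B contains: B, C
Count = 2

Answer: 2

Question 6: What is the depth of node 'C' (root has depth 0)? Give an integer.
Answer: 4

Derivation:
Path from root to C: F -> H -> K -> B -> C
Depth = number of edges = 4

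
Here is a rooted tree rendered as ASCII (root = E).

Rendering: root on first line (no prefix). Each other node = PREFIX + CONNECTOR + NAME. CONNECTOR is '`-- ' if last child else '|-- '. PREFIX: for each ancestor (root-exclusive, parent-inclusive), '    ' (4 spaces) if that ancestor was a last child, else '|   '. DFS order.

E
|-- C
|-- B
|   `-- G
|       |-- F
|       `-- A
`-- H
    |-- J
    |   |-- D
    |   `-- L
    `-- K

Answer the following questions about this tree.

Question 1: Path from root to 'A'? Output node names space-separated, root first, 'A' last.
Answer: E B G A

Derivation:
Walk down from root: E -> B -> G -> A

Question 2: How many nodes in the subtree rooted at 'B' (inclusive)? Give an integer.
Answer: 4

Derivation:
Subtree rooted at B contains: A, B, F, G
Count = 4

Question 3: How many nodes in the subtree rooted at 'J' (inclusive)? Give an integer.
Answer: 3

Derivation:
Subtree rooted at J contains: D, J, L
Count = 3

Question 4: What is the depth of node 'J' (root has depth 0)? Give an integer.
Path from root to J: E -> H -> J
Depth = number of edges = 2

Answer: 2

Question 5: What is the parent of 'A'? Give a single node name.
Answer: G

Derivation:
Scan adjacency: A appears as child of G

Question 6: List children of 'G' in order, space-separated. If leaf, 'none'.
Node G's children (from adjacency): F, A

Answer: F A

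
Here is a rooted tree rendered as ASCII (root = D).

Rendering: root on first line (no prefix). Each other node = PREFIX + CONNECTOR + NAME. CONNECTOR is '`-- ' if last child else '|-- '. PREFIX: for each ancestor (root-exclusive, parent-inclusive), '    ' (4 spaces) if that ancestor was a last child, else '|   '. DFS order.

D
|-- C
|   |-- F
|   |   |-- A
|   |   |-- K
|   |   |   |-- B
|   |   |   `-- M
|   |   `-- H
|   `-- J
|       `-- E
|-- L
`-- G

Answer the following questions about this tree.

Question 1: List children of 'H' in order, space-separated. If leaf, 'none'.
Answer: none

Derivation:
Node H's children (from adjacency): (leaf)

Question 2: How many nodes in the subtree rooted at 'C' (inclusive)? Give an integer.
Answer: 9

Derivation:
Subtree rooted at C contains: A, B, C, E, F, H, J, K, M
Count = 9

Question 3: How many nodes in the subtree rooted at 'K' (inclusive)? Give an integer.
Subtree rooted at K contains: B, K, M
Count = 3

Answer: 3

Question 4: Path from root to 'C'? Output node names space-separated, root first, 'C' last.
Answer: D C

Derivation:
Walk down from root: D -> C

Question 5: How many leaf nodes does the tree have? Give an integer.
Leaves (nodes with no children): A, B, E, G, H, L, M

Answer: 7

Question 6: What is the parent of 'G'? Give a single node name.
Scan adjacency: G appears as child of D

Answer: D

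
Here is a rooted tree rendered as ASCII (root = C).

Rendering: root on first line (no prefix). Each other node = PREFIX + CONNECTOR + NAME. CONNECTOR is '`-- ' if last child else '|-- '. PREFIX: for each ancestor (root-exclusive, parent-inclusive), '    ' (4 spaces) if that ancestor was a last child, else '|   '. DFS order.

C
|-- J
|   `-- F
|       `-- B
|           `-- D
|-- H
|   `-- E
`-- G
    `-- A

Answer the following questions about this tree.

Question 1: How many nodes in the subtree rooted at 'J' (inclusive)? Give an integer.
Answer: 4

Derivation:
Subtree rooted at J contains: B, D, F, J
Count = 4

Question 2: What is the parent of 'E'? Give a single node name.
Scan adjacency: E appears as child of H

Answer: H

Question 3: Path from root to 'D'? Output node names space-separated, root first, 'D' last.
Walk down from root: C -> J -> F -> B -> D

Answer: C J F B D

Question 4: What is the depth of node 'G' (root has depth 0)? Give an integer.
Path from root to G: C -> G
Depth = number of edges = 1

Answer: 1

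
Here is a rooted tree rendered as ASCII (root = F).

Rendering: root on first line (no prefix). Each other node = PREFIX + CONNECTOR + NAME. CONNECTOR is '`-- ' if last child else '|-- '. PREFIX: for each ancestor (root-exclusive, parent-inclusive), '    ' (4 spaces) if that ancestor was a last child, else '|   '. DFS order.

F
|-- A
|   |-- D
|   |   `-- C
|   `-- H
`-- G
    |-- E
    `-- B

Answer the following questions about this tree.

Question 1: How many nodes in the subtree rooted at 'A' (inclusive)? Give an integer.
Subtree rooted at A contains: A, C, D, H
Count = 4

Answer: 4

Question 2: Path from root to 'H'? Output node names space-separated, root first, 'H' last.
Walk down from root: F -> A -> H

Answer: F A H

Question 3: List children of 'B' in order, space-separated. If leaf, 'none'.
Answer: none

Derivation:
Node B's children (from adjacency): (leaf)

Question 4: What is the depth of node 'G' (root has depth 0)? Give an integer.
Answer: 1

Derivation:
Path from root to G: F -> G
Depth = number of edges = 1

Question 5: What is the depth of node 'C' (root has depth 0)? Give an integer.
Answer: 3

Derivation:
Path from root to C: F -> A -> D -> C
Depth = number of edges = 3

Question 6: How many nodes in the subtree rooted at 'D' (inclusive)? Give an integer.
Answer: 2

Derivation:
Subtree rooted at D contains: C, D
Count = 2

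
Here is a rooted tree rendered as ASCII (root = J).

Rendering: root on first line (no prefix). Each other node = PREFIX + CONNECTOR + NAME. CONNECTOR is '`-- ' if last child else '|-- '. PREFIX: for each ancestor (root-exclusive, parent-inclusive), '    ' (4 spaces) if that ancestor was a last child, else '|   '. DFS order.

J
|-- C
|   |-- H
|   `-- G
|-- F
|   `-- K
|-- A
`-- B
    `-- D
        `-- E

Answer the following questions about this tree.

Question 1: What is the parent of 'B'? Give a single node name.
Answer: J

Derivation:
Scan adjacency: B appears as child of J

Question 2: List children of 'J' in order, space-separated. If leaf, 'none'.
Answer: C F A B

Derivation:
Node J's children (from adjacency): C, F, A, B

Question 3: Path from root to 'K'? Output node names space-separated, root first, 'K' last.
Walk down from root: J -> F -> K

Answer: J F K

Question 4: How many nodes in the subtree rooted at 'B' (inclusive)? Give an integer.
Subtree rooted at B contains: B, D, E
Count = 3

Answer: 3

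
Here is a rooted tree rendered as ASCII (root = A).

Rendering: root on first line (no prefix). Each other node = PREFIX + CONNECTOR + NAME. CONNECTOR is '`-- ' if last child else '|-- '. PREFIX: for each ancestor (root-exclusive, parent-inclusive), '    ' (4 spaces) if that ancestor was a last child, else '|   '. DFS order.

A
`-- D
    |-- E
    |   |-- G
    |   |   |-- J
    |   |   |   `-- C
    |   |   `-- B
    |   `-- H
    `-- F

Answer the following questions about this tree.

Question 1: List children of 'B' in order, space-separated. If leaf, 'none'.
Answer: none

Derivation:
Node B's children (from adjacency): (leaf)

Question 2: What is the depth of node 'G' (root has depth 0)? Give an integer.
Path from root to G: A -> D -> E -> G
Depth = number of edges = 3

Answer: 3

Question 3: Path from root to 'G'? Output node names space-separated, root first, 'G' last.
Walk down from root: A -> D -> E -> G

Answer: A D E G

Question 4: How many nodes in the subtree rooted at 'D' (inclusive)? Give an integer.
Subtree rooted at D contains: B, C, D, E, F, G, H, J
Count = 8

Answer: 8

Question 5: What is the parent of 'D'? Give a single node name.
Answer: A

Derivation:
Scan adjacency: D appears as child of A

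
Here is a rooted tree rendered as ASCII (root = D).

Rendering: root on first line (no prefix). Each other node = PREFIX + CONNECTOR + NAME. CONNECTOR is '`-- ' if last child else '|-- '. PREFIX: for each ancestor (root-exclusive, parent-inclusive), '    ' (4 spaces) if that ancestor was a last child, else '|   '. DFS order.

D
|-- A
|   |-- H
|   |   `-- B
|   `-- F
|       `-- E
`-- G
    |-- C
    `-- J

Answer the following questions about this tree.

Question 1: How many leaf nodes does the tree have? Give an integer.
Answer: 4

Derivation:
Leaves (nodes with no children): B, C, E, J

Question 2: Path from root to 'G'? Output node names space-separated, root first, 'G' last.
Answer: D G

Derivation:
Walk down from root: D -> G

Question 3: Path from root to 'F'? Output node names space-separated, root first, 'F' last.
Answer: D A F

Derivation:
Walk down from root: D -> A -> F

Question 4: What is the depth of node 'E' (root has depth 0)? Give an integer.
Path from root to E: D -> A -> F -> E
Depth = number of edges = 3

Answer: 3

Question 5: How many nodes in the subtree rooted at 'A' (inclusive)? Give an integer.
Answer: 5

Derivation:
Subtree rooted at A contains: A, B, E, F, H
Count = 5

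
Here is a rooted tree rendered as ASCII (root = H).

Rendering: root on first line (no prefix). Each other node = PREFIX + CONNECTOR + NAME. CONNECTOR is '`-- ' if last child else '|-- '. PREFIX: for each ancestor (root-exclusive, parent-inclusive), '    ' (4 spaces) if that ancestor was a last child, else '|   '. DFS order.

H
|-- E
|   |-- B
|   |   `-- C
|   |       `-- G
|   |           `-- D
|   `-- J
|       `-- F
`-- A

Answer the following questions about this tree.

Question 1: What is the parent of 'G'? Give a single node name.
Answer: C

Derivation:
Scan adjacency: G appears as child of C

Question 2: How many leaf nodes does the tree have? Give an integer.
Leaves (nodes with no children): A, D, F

Answer: 3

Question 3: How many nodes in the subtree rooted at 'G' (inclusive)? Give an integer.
Answer: 2

Derivation:
Subtree rooted at G contains: D, G
Count = 2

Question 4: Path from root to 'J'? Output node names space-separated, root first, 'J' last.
Walk down from root: H -> E -> J

Answer: H E J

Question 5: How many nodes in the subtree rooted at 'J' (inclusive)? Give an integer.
Answer: 2

Derivation:
Subtree rooted at J contains: F, J
Count = 2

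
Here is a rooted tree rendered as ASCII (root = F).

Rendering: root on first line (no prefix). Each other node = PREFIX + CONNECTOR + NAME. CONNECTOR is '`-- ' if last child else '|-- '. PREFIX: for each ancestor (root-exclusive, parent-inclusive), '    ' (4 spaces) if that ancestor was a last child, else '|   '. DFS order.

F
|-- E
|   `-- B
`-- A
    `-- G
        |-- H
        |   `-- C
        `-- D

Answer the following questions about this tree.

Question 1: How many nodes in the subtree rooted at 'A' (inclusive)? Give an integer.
Answer: 5

Derivation:
Subtree rooted at A contains: A, C, D, G, H
Count = 5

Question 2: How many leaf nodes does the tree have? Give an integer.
Answer: 3

Derivation:
Leaves (nodes with no children): B, C, D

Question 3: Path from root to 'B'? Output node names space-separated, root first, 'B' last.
Walk down from root: F -> E -> B

Answer: F E B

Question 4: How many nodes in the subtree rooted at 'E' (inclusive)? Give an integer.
Answer: 2

Derivation:
Subtree rooted at E contains: B, E
Count = 2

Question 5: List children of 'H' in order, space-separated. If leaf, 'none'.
Answer: C

Derivation:
Node H's children (from adjacency): C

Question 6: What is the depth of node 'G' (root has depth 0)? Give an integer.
Path from root to G: F -> A -> G
Depth = number of edges = 2

Answer: 2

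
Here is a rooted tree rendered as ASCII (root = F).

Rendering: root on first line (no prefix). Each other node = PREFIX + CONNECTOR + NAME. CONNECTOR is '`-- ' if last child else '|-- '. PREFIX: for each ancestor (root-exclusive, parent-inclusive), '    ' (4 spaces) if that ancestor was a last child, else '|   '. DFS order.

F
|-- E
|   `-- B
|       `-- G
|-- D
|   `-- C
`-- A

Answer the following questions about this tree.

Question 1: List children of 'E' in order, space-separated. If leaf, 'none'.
Answer: B

Derivation:
Node E's children (from adjacency): B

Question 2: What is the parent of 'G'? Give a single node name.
Answer: B

Derivation:
Scan adjacency: G appears as child of B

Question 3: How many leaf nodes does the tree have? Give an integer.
Answer: 3

Derivation:
Leaves (nodes with no children): A, C, G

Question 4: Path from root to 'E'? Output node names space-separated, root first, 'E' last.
Walk down from root: F -> E

Answer: F E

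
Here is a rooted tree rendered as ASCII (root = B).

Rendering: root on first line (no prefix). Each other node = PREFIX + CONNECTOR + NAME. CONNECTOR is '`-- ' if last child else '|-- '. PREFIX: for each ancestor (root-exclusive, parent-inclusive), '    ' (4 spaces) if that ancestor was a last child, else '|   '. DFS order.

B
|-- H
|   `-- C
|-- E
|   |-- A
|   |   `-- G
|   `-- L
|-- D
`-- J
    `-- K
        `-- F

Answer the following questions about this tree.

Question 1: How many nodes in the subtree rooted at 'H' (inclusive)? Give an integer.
Subtree rooted at H contains: C, H
Count = 2

Answer: 2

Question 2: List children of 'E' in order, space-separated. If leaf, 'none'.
Answer: A L

Derivation:
Node E's children (from adjacency): A, L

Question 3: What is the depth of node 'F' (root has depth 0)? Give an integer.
Path from root to F: B -> J -> K -> F
Depth = number of edges = 3

Answer: 3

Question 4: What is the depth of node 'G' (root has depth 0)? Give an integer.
Path from root to G: B -> E -> A -> G
Depth = number of edges = 3

Answer: 3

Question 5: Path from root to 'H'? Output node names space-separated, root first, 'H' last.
Walk down from root: B -> H

Answer: B H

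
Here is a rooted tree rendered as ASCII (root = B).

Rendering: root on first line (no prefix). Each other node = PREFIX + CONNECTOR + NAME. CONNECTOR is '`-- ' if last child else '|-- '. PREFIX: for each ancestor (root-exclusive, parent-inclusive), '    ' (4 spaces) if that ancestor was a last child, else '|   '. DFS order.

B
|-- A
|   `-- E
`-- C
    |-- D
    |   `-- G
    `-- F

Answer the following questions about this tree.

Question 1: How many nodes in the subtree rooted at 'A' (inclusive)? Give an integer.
Answer: 2

Derivation:
Subtree rooted at A contains: A, E
Count = 2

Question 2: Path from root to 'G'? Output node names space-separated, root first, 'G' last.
Answer: B C D G

Derivation:
Walk down from root: B -> C -> D -> G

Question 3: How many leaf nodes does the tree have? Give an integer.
Answer: 3

Derivation:
Leaves (nodes with no children): E, F, G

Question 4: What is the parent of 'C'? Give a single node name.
Answer: B

Derivation:
Scan adjacency: C appears as child of B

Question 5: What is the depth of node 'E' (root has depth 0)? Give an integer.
Answer: 2

Derivation:
Path from root to E: B -> A -> E
Depth = number of edges = 2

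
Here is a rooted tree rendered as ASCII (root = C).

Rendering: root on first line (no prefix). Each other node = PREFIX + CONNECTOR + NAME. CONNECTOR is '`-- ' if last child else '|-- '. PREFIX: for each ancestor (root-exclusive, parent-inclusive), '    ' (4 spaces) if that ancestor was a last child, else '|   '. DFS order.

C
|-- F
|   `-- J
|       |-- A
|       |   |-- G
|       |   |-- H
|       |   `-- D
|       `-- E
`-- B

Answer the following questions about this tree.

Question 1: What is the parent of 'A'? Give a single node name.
Answer: J

Derivation:
Scan adjacency: A appears as child of J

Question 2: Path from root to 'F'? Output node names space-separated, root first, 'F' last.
Answer: C F

Derivation:
Walk down from root: C -> F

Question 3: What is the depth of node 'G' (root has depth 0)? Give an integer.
Answer: 4

Derivation:
Path from root to G: C -> F -> J -> A -> G
Depth = number of edges = 4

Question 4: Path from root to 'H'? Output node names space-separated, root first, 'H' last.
Walk down from root: C -> F -> J -> A -> H

Answer: C F J A H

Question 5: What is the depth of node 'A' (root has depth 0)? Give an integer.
Path from root to A: C -> F -> J -> A
Depth = number of edges = 3

Answer: 3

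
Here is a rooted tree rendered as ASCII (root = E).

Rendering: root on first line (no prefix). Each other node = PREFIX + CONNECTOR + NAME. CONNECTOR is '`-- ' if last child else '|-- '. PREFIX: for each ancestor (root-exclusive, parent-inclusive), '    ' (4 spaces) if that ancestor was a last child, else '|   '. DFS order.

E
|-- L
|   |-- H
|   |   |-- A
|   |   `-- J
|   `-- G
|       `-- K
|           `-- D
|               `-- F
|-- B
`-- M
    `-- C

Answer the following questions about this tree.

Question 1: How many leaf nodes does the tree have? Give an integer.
Answer: 5

Derivation:
Leaves (nodes with no children): A, B, C, F, J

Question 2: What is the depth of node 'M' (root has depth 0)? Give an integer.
Path from root to M: E -> M
Depth = number of edges = 1

Answer: 1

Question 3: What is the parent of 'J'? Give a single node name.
Scan adjacency: J appears as child of H

Answer: H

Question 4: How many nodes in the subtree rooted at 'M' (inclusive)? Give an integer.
Subtree rooted at M contains: C, M
Count = 2

Answer: 2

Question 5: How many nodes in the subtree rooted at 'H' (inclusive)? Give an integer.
Subtree rooted at H contains: A, H, J
Count = 3

Answer: 3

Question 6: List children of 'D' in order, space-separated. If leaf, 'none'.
Answer: F

Derivation:
Node D's children (from adjacency): F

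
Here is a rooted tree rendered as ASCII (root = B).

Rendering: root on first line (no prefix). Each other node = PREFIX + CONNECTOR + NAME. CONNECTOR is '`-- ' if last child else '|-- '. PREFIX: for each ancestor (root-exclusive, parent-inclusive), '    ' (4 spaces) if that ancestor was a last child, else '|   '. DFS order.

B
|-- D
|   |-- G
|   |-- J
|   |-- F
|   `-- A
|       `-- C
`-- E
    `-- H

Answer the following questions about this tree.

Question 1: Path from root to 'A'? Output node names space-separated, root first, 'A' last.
Walk down from root: B -> D -> A

Answer: B D A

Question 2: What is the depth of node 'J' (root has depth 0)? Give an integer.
Path from root to J: B -> D -> J
Depth = number of edges = 2

Answer: 2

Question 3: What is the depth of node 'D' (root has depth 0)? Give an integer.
Path from root to D: B -> D
Depth = number of edges = 1

Answer: 1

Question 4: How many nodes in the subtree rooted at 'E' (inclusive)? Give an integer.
Subtree rooted at E contains: E, H
Count = 2

Answer: 2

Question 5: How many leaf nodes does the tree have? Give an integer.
Answer: 5

Derivation:
Leaves (nodes with no children): C, F, G, H, J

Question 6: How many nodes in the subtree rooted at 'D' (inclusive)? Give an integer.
Answer: 6

Derivation:
Subtree rooted at D contains: A, C, D, F, G, J
Count = 6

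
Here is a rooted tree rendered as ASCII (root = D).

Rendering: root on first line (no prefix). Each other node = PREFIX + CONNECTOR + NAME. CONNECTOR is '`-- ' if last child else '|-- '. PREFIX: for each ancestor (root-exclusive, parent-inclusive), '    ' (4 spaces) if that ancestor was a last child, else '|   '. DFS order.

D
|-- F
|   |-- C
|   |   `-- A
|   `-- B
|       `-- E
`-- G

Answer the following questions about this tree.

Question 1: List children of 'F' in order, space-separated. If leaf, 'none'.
Answer: C B

Derivation:
Node F's children (from adjacency): C, B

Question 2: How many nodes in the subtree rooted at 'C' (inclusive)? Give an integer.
Answer: 2

Derivation:
Subtree rooted at C contains: A, C
Count = 2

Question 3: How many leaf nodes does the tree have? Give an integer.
Leaves (nodes with no children): A, E, G

Answer: 3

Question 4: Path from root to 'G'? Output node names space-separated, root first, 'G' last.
Walk down from root: D -> G

Answer: D G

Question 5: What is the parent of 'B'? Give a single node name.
Scan adjacency: B appears as child of F

Answer: F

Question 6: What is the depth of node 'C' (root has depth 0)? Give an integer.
Answer: 2

Derivation:
Path from root to C: D -> F -> C
Depth = number of edges = 2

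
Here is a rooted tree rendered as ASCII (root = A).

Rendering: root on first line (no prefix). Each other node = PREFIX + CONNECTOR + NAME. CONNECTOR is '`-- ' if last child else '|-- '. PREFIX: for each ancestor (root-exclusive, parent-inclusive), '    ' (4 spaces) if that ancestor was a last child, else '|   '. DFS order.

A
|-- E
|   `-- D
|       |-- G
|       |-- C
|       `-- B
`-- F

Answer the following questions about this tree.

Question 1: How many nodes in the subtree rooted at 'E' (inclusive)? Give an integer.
Subtree rooted at E contains: B, C, D, E, G
Count = 5

Answer: 5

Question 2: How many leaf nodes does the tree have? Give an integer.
Answer: 4

Derivation:
Leaves (nodes with no children): B, C, F, G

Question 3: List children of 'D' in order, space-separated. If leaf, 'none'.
Node D's children (from adjacency): G, C, B

Answer: G C B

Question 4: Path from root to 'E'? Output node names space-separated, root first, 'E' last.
Walk down from root: A -> E

Answer: A E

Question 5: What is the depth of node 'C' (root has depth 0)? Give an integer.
Answer: 3

Derivation:
Path from root to C: A -> E -> D -> C
Depth = number of edges = 3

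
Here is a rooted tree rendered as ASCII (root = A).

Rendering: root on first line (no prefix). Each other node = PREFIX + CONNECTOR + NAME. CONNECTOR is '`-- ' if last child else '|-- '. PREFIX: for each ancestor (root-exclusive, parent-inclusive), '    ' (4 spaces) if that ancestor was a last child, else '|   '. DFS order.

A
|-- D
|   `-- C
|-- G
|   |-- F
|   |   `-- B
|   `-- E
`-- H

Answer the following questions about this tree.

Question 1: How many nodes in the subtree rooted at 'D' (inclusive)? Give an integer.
Subtree rooted at D contains: C, D
Count = 2

Answer: 2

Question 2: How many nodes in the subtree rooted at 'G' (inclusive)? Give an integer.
Subtree rooted at G contains: B, E, F, G
Count = 4

Answer: 4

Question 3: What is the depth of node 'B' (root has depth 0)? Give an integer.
Path from root to B: A -> G -> F -> B
Depth = number of edges = 3

Answer: 3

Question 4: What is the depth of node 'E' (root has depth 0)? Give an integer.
Path from root to E: A -> G -> E
Depth = number of edges = 2

Answer: 2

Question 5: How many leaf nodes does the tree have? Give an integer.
Answer: 4

Derivation:
Leaves (nodes with no children): B, C, E, H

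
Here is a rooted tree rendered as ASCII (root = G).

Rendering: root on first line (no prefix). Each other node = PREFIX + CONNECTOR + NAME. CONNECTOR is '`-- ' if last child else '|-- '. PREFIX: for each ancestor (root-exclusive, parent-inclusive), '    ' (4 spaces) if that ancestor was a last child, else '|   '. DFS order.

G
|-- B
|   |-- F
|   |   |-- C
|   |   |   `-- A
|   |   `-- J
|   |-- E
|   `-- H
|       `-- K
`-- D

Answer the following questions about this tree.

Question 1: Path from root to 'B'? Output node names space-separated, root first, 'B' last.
Walk down from root: G -> B

Answer: G B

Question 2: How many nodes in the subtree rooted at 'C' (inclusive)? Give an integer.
Answer: 2

Derivation:
Subtree rooted at C contains: A, C
Count = 2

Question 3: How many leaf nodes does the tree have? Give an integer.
Answer: 5

Derivation:
Leaves (nodes with no children): A, D, E, J, K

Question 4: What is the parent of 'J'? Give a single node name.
Scan adjacency: J appears as child of F

Answer: F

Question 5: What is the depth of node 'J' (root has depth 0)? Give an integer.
Path from root to J: G -> B -> F -> J
Depth = number of edges = 3

Answer: 3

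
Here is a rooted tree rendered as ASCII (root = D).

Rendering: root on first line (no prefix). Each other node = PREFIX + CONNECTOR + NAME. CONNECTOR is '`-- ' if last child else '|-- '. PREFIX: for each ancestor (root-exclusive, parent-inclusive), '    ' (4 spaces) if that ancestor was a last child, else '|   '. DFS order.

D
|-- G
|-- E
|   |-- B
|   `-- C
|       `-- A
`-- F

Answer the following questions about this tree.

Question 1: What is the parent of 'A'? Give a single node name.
Answer: C

Derivation:
Scan adjacency: A appears as child of C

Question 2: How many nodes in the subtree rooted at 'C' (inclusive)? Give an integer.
Answer: 2

Derivation:
Subtree rooted at C contains: A, C
Count = 2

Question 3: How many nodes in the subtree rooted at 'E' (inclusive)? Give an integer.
Answer: 4

Derivation:
Subtree rooted at E contains: A, B, C, E
Count = 4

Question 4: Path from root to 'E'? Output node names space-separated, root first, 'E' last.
Answer: D E

Derivation:
Walk down from root: D -> E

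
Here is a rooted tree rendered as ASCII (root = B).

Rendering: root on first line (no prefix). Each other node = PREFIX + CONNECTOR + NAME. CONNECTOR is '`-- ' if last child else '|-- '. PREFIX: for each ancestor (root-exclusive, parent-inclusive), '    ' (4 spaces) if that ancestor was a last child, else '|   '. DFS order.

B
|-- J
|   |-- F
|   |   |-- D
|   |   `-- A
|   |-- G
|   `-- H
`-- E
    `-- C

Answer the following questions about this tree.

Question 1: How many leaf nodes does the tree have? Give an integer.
Answer: 5

Derivation:
Leaves (nodes with no children): A, C, D, G, H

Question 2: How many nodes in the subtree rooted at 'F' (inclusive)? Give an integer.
Subtree rooted at F contains: A, D, F
Count = 3

Answer: 3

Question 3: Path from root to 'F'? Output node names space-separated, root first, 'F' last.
Walk down from root: B -> J -> F

Answer: B J F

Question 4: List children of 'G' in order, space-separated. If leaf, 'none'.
Answer: none

Derivation:
Node G's children (from adjacency): (leaf)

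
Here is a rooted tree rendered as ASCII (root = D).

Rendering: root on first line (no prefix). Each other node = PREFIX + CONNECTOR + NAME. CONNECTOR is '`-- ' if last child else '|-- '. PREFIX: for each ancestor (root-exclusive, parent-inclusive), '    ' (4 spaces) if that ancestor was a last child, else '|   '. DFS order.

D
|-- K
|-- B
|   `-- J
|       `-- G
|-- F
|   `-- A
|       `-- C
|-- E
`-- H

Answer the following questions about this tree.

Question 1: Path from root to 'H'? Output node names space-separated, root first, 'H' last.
Walk down from root: D -> H

Answer: D H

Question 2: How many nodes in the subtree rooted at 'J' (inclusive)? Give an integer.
Subtree rooted at J contains: G, J
Count = 2

Answer: 2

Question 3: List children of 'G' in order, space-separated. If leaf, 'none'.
Node G's children (from adjacency): (leaf)

Answer: none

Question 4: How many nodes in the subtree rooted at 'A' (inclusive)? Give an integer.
Subtree rooted at A contains: A, C
Count = 2

Answer: 2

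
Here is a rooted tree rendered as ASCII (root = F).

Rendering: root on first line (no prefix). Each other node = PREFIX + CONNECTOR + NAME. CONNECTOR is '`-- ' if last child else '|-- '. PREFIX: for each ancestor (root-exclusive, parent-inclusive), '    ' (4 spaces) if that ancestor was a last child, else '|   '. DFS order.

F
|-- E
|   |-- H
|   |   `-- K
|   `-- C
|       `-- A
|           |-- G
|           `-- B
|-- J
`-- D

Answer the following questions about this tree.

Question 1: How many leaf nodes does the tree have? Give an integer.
Leaves (nodes with no children): B, D, G, J, K

Answer: 5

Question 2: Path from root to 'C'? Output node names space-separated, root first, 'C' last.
Walk down from root: F -> E -> C

Answer: F E C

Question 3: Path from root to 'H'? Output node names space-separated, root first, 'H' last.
Walk down from root: F -> E -> H

Answer: F E H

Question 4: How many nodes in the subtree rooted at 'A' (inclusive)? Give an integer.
Subtree rooted at A contains: A, B, G
Count = 3

Answer: 3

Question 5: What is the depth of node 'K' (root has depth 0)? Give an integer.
Path from root to K: F -> E -> H -> K
Depth = number of edges = 3

Answer: 3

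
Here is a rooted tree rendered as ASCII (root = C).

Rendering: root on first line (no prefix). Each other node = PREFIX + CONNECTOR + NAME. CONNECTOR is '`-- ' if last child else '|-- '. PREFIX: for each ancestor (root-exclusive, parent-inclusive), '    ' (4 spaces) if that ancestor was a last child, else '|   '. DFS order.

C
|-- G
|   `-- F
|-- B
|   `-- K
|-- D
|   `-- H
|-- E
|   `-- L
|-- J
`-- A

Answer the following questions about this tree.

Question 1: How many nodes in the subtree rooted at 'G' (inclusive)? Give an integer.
Answer: 2

Derivation:
Subtree rooted at G contains: F, G
Count = 2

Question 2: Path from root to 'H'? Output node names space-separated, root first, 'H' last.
Answer: C D H

Derivation:
Walk down from root: C -> D -> H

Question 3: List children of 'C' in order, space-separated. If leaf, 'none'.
Answer: G B D E J A

Derivation:
Node C's children (from adjacency): G, B, D, E, J, A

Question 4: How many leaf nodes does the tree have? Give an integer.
Leaves (nodes with no children): A, F, H, J, K, L

Answer: 6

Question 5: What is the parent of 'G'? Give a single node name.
Scan adjacency: G appears as child of C

Answer: C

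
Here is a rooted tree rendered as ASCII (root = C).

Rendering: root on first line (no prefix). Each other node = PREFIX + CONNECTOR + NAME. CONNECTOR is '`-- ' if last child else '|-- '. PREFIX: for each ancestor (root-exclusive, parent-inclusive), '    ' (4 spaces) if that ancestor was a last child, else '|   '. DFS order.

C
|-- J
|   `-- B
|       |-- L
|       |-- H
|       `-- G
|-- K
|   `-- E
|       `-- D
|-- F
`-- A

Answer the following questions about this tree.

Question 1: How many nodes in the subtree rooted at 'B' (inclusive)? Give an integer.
Answer: 4

Derivation:
Subtree rooted at B contains: B, G, H, L
Count = 4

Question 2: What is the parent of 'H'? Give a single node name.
Scan adjacency: H appears as child of B

Answer: B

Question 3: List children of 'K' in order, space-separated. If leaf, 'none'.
Answer: E

Derivation:
Node K's children (from adjacency): E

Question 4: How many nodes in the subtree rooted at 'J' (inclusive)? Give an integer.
Answer: 5

Derivation:
Subtree rooted at J contains: B, G, H, J, L
Count = 5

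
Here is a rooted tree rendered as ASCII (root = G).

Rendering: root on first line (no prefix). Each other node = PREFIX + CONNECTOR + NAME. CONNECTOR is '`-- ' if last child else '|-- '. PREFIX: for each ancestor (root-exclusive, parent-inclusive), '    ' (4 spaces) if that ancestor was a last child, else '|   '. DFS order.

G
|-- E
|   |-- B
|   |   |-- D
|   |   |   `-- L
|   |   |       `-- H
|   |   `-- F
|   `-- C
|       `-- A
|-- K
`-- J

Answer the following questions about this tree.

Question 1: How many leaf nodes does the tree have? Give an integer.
Leaves (nodes with no children): A, F, H, J, K

Answer: 5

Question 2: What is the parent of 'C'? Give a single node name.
Answer: E

Derivation:
Scan adjacency: C appears as child of E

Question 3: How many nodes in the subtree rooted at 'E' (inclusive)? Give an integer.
Subtree rooted at E contains: A, B, C, D, E, F, H, L
Count = 8

Answer: 8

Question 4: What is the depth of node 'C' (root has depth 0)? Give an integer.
Answer: 2

Derivation:
Path from root to C: G -> E -> C
Depth = number of edges = 2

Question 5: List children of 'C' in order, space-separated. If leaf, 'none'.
Answer: A

Derivation:
Node C's children (from adjacency): A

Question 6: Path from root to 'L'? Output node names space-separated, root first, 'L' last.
Answer: G E B D L

Derivation:
Walk down from root: G -> E -> B -> D -> L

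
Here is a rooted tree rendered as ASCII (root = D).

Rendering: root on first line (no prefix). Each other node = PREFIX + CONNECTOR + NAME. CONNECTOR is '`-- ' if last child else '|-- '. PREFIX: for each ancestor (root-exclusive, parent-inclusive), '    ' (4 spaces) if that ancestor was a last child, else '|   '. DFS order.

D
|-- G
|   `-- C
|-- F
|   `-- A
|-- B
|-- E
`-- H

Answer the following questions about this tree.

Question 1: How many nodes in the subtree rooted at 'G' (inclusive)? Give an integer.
Answer: 2

Derivation:
Subtree rooted at G contains: C, G
Count = 2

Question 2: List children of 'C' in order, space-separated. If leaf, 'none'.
Answer: none

Derivation:
Node C's children (from adjacency): (leaf)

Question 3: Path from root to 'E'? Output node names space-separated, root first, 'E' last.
Walk down from root: D -> E

Answer: D E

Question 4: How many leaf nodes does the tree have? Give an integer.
Answer: 5

Derivation:
Leaves (nodes with no children): A, B, C, E, H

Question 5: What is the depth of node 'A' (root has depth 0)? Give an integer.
Path from root to A: D -> F -> A
Depth = number of edges = 2

Answer: 2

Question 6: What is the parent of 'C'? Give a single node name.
Scan adjacency: C appears as child of G

Answer: G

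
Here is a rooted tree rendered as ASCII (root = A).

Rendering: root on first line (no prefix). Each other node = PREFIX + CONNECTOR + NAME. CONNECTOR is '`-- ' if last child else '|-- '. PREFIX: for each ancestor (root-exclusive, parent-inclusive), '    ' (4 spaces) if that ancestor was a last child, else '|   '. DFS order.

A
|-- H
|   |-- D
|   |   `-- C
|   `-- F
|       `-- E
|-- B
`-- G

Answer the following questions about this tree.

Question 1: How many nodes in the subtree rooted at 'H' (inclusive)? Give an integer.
Subtree rooted at H contains: C, D, E, F, H
Count = 5

Answer: 5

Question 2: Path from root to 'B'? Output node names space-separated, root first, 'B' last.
Walk down from root: A -> B

Answer: A B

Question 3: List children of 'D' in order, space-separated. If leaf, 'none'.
Node D's children (from adjacency): C

Answer: C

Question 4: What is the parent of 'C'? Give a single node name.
Scan adjacency: C appears as child of D

Answer: D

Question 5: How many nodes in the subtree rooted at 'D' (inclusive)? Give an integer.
Answer: 2

Derivation:
Subtree rooted at D contains: C, D
Count = 2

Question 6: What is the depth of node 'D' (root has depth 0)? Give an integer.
Path from root to D: A -> H -> D
Depth = number of edges = 2

Answer: 2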